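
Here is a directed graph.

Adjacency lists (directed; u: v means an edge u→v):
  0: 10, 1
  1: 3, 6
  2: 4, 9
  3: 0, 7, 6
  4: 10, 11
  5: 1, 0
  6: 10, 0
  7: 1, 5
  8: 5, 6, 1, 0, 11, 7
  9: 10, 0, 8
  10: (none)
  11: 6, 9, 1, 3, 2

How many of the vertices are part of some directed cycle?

11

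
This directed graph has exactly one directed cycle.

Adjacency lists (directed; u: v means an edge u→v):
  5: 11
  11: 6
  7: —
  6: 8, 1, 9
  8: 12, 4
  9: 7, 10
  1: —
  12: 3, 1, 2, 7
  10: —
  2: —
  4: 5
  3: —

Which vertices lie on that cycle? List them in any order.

DFS with gray/black marking from 6:
6 gray
  8 gray
    12 gray
      3 gray
      3 black
      1 gray
      1 black
      2 gray
      2 black
      7 gray
      7 black
    12 black
    4 gray
      5 gray
        11 gray
          11→6: 6 is gray → back edge
Back edge closes the cycle 6 → 8 → 4 → 5 → 11 → 6; its vertices are {4, 5, 6, 8, 11}.

4, 5, 6, 8, 11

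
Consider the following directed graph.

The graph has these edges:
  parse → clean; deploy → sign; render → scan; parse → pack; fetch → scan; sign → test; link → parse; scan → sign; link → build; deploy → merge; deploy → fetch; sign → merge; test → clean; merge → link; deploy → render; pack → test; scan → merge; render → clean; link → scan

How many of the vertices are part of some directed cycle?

4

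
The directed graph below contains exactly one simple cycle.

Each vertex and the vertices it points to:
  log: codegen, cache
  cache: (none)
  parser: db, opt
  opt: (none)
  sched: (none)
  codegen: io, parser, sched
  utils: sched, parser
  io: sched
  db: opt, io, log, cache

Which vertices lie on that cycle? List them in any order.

DFS with gray/black marking from parser:
parser gray
  db gray
    opt gray
    opt black
    io gray
      sched gray
      sched black
    io black
    log gray
      codegen gray
        codegen→io: io black — skip
        codegen→parser: parser is gray → back edge
Back edge closes the cycle parser → db → log → codegen → parser; its vertices are {db, log, parser, codegen}.

db, log, parser, codegen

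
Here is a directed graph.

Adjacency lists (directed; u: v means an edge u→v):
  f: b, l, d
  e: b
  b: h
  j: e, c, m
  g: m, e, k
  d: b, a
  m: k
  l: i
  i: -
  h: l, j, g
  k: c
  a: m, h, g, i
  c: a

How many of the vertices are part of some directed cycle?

A vertex is on a directed cycle iff it belongs to a strongly connected component of size ≥ 2 (or has a self-loop).
The vertices on cycles are {a, b, c, e, g, h, j, k, m} — 9 in total.

9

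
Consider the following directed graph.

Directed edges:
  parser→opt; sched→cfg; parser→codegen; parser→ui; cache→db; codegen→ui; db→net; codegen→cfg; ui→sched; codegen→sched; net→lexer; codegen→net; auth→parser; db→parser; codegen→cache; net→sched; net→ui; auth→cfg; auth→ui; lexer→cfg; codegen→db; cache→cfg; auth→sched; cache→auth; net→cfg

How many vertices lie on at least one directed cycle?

5

A vertex is on a directed cycle iff it belongs to a strongly connected component of size ≥ 2 (or has a self-loop).
The vertices on cycles are {db, auth, cache, parser, codegen} — 5 in total.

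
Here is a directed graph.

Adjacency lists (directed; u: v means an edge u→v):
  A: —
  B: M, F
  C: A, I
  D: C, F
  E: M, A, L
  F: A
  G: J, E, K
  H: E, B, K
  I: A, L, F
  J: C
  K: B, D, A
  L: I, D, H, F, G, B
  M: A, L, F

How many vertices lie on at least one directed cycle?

11

A vertex is on a directed cycle iff it belongs to a strongly connected component of size ≥ 2 (or has a self-loop).
The vertices on cycles are {B, C, D, E, G, H, I, J, K, L, M} — 11 in total.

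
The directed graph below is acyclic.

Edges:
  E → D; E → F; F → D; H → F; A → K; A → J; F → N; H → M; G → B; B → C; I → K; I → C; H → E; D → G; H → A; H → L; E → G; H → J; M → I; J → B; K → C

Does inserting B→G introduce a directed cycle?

Adding B→G creates a cycle iff G can already reach B.
Path from G: G → B.
So G → … → B → G is a cycle.

Yes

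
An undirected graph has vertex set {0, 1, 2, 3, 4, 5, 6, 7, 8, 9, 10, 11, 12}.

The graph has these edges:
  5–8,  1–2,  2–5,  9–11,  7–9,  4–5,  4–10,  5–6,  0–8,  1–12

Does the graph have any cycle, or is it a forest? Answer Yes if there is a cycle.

DFS, tracking each vertex's parent; an edge to a visited non-parent vertex closes a cycle.
Start from 7:
visit 7 (parent –)
  visit 9 (parent 7)
    visit 11 (parent 9)
      11–9: parent, skip
    9–7: parent, skip
visit 0 (parent –)
  visit 8 (parent 0)
    8–0: parent, skip
    visit 5 (parent 8)
      visit 4 (parent 5)
        visit 10 (parent 4)
          10–4: parent, skip
        4–5: parent, skip
      visit 2 (parent 5)
        2–5: parent, skip
        visit 1 (parent 2)
          visit 12 (parent 1)
            12–1: parent, skip
          1–2: parent, skip
      visit 6 (parent 5)
        6–5: parent, skip
      5–8: parent, skip
visit 3 (parent –)
No non-parent visited neighbor found — the graph is a forest.

No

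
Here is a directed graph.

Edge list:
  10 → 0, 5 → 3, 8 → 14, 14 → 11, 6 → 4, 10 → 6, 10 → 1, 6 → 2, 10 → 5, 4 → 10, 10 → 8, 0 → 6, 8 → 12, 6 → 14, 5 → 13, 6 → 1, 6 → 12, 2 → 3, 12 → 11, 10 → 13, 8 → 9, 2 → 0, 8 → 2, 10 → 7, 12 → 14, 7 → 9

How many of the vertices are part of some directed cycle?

6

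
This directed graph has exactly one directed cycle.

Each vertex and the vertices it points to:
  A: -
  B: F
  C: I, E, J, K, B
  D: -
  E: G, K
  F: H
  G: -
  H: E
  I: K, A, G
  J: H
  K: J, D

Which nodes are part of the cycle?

E, H, J, K

DFS with gray/black marking from E:
E gray
  G gray
  G black
  K gray
    J gray
      H gray
        H→E: E is gray → back edge
Back edge closes the cycle E → K → J → H → E; its vertices are {E, H, J, K}.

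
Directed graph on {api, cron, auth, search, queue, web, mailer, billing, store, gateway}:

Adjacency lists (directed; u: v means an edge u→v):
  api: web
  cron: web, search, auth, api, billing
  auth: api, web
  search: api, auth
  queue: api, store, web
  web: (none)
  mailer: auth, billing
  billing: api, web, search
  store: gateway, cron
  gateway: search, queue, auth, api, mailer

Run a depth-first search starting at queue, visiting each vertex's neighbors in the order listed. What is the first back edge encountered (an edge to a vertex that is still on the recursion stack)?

gateway→queue

DFS from queue (visiting each vertex's neighbors in the order listed); mark gray on enter, black on exit:
queue gray
  api gray
    web gray
    web black
  api black
  store gray
    gateway gray
      search gray
        search→api: api black — skip
        auth gray
          auth→api: api black — skip
          auth→web: web black — skip
        auth black
      search black
      gateway→queue: queue is gray → back edge
First back edge: gateway → queue.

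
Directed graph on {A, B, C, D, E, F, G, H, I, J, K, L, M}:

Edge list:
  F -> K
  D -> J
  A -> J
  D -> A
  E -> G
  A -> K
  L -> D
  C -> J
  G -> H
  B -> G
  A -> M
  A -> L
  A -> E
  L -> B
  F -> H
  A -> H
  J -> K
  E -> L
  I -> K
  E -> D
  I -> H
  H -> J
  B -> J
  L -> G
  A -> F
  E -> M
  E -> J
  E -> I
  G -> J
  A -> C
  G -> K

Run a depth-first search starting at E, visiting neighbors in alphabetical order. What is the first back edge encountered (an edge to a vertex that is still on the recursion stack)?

A→E

DFS from E (visiting neighbors in alphabetical order); mark gray on enter, black on exit:
E gray
  D gray
    A gray
      C gray
        J gray
          K gray
          K black
        J black
      C black
      A→E: E is gray → back edge
First back edge: A → E.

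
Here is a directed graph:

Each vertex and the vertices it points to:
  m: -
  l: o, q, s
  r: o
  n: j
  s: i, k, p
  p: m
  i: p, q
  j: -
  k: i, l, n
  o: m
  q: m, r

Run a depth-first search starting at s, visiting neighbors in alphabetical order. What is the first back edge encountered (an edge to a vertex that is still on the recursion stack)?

DFS from s (visiting neighbors in alphabetical order); mark gray on enter, black on exit:
s gray
  i gray
    p gray
      m gray
      m black
    p black
    q gray
      q→m: m black — skip
      r gray
        o gray
          o→m: m black — skip
        o black
      r black
    q black
  i black
  k gray
    k→i: i black — skip
    l gray
      l→o: o black — skip
      l→q: q black — skip
      l→s: s is gray → back edge
First back edge: l → s.

l->s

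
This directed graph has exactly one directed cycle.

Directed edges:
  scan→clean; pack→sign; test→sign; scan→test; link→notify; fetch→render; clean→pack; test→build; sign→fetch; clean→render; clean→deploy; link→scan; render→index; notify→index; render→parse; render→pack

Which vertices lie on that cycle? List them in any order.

pack, sign, fetch, render

DFS with gray/black marking from render:
render gray
  index gray
  index black
  pack gray
    sign gray
      fetch gray
        fetch→render: render is gray → back edge
Back edge closes the cycle render → pack → sign → fetch → render; its vertices are {pack, sign, fetch, render}.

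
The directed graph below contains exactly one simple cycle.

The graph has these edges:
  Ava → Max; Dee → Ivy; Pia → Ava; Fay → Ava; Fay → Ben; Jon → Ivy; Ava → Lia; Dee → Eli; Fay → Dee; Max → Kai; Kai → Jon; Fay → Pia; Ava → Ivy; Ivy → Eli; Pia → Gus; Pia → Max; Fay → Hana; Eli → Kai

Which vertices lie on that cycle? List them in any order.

Eli, Ivy, Jon, Kai

DFS with gray/black marking from Ivy:
Ivy gray
  Eli gray
    Kai gray
      Jon gray
        Jon→Ivy: Ivy is gray → back edge
Back edge closes the cycle Ivy → Eli → Kai → Jon → Ivy; its vertices are {Eli, Ivy, Jon, Kai}.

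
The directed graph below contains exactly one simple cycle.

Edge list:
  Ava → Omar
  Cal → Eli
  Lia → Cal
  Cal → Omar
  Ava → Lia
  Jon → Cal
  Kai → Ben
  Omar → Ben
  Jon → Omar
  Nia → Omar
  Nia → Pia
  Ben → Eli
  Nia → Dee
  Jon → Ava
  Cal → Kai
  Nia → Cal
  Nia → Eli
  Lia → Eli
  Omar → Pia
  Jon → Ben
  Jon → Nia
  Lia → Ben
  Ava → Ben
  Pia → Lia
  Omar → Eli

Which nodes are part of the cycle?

Cal, Lia, Pia, Omar

DFS with gray/black marking from Pia:
Pia gray
  Lia gray
    Eli gray
    Eli black
    Cal gray
      Kai gray
        Ben gray
          Ben→Eli: Eli black — skip
        Ben black
      Kai black
      Cal→Eli: Eli black — skip
      Omar gray
        Omar→Pia: Pia is gray → back edge
Back edge closes the cycle Pia → Lia → Cal → Omar → Pia; its vertices are {Cal, Lia, Pia, Omar}.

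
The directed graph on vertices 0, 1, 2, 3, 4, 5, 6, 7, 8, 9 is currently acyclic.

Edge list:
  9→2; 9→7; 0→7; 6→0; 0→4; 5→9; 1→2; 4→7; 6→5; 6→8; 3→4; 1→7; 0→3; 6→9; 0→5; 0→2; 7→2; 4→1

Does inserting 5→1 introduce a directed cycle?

Adding 5→1 creates a cycle iff 1 can already reach 5.
Explore from 1: no path reaches 5. The graph stays acyclic.

No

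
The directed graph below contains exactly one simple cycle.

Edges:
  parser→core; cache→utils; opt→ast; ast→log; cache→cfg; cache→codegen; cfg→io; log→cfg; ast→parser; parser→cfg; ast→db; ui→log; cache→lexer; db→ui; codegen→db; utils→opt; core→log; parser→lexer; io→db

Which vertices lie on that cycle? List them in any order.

DFS with gray/black marking from db:
db gray
  ui gray
    log gray
      cfg gray
        io gray
          io→db: db is gray → back edge
Back edge closes the cycle db → ui → log → cfg → io → db; its vertices are {db, io, ui, cfg, log}.

db, io, ui, cfg, log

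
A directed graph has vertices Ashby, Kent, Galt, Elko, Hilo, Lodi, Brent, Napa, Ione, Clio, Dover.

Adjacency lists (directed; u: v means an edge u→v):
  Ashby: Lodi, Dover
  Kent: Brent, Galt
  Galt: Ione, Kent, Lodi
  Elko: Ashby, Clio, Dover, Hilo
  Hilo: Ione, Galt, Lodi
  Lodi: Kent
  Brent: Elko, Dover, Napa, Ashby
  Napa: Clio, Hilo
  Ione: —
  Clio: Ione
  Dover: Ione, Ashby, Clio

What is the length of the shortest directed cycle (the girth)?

2

For each vertex v, BFS finds the shortest path from v back to v.
The shortest such closed walk is Kent → Galt → Kent, length 2.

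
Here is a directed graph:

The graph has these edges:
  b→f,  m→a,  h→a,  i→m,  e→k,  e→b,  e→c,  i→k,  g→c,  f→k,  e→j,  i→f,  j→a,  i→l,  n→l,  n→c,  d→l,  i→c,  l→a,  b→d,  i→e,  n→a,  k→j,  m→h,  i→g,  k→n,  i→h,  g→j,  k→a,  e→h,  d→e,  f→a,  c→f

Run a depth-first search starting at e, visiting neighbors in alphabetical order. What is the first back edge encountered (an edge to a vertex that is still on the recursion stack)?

DFS from e (visiting neighbors in alphabetical order); mark gray on enter, black on exit:
e gray
  b gray
    d gray
      d→e: e is gray → back edge
First back edge: d → e.

d→e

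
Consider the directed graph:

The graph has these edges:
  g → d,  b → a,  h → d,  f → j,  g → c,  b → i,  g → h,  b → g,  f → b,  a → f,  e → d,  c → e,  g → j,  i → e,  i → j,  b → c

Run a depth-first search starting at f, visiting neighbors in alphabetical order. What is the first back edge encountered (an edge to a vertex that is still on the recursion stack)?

a->f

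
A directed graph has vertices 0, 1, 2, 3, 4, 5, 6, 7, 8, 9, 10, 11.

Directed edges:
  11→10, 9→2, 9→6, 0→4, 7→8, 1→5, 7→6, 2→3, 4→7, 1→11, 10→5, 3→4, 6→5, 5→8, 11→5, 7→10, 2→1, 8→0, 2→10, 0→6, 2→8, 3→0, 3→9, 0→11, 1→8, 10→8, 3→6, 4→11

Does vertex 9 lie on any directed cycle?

9 is on a cycle iff 9 can reach itself via ≥1 edge.
9 → 2 → 3 → 9 — yes.

Yes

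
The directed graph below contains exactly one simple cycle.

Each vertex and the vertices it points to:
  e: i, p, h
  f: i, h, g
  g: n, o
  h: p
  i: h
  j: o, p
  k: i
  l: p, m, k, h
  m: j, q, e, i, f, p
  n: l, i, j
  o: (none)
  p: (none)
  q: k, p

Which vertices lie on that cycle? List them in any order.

DFS with gray/black marking from m:
m gray
  j gray
    o gray
    o black
    p gray
    p black
  j black
  q gray
    k gray
      i gray
        h gray
          h→p: p black — skip
        h black
      i black
    k black
    q→p: p black — skip
  q black
  e gray
    e→i: i black — skip
    e→p: p black — skip
    e→h: h black — skip
  e black
  m→i: i black — skip
  f gray
    f→i: i black — skip
    f→h: h black — skip
    g gray
      n gray
        l gray
          l→p: p black — skip
          l→m: m is gray → back edge
Back edge closes the cycle m → f → g → n → l → m; its vertices are {f, g, l, m, n}.

f, g, l, m, n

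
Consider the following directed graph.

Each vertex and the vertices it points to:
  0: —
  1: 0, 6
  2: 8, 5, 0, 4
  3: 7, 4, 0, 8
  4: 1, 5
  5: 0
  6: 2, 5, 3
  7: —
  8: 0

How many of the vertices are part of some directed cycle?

5

A vertex is on a directed cycle iff it belongs to a strongly connected component of size ≥ 2 (or has a self-loop).
The vertices on cycles are {1, 2, 3, 4, 6} — 5 in total.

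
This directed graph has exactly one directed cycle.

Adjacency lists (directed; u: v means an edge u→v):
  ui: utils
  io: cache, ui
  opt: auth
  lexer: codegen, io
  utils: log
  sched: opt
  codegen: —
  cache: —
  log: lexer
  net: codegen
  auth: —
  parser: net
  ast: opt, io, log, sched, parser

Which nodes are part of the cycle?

io, ui, log, lexer, utils

DFS with gray/black marking from log:
log gray
  lexer gray
    codegen gray
    codegen black
    io gray
      cache gray
      cache black
      ui gray
        utils gray
          utils→log: log is gray → back edge
Back edge closes the cycle log → lexer → io → ui → utils → log; its vertices are {io, ui, log, lexer, utils}.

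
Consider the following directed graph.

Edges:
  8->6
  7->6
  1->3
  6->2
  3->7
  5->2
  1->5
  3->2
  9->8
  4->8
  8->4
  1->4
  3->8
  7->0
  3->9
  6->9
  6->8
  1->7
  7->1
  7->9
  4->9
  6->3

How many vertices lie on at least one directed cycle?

7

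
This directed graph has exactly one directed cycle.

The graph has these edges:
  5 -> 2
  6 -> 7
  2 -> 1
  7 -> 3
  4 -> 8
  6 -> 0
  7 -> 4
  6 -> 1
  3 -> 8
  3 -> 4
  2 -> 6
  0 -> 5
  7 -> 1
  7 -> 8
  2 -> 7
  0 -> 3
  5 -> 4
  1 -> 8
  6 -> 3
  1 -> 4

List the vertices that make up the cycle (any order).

0, 2, 5, 6

DFS with gray/black marking from 2:
2 gray
  7 gray
    8 gray
    8 black
    1 gray
      1→8: 8 black — skip
      4 gray
        4→8: 8 black — skip
      4 black
    1 black
    3 gray
      3→4: 4 black — skip
      3→8: 8 black — skip
    3 black
    7→4: 4 black — skip
  7 black
  2→1: 1 black — skip
  6 gray
    0 gray
      0→3: 3 black — skip
      5 gray
        5→4: 4 black — skip
        5→2: 2 is gray → back edge
Back edge closes the cycle 2 → 6 → 0 → 5 → 2; its vertices are {0, 2, 5, 6}.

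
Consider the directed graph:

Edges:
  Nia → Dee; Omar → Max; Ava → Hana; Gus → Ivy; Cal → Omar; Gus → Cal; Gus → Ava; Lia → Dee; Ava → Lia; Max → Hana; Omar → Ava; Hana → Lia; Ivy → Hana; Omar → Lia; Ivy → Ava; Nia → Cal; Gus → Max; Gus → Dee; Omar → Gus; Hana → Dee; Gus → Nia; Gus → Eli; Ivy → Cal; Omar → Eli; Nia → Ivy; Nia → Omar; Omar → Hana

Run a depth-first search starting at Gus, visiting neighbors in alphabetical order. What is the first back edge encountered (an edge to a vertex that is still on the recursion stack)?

Omar->Gus

DFS from Gus (visiting neighbors in alphabetical order); mark gray on enter, black on exit:
Gus gray
  Ava gray
    Hana gray
      Dee gray
      Dee black
      Lia gray
        Lia→Dee: Dee black — skip
      Lia black
    Hana black
    Ava→Lia: Lia black — skip
  Ava black
  Cal gray
    Omar gray
      Omar→Ava: Ava black — skip
      Eli gray
      Eli black
      Omar→Gus: Gus is gray → back edge
First back edge: Omar → Gus.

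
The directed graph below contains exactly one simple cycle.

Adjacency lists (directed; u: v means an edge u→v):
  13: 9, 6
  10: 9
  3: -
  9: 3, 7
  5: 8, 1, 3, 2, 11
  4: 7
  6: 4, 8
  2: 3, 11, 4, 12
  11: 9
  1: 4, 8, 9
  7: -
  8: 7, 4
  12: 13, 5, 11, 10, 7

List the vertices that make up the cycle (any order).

2, 5, 12

DFS with gray/black marking from 12:
12 gray
  13 gray
    9 gray
      3 gray
      3 black
      7 gray
      7 black
    9 black
    6 gray
      4 gray
        4→7: 7 black — skip
      4 black
      8 gray
        8→7: 7 black — skip
        8→4: 4 black — skip
      8 black
    6 black
  13 black
  5 gray
    5→8: 8 black — skip
    1 gray
      1→4: 4 black — skip
      1→8: 8 black — skip
      1→9: 9 black — skip
    1 black
    5→3: 3 black — skip
    2 gray
      2→3: 3 black — skip
      11 gray
        11→9: 9 black — skip
      11 black
      2→4: 4 black — skip
      2→12: 12 is gray → back edge
Back edge closes the cycle 12 → 5 → 2 → 12; its vertices are {2, 5, 12}.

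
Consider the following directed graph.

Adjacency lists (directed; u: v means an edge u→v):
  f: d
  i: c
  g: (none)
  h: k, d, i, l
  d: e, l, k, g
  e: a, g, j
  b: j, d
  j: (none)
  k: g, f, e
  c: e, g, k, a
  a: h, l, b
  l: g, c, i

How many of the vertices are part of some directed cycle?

10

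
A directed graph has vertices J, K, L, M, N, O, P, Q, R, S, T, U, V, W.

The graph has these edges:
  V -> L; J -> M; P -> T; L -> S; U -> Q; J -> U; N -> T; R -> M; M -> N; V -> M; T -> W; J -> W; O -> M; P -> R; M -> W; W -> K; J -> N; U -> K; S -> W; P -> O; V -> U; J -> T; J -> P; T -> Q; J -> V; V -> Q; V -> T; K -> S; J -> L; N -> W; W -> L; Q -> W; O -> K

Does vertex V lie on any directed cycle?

No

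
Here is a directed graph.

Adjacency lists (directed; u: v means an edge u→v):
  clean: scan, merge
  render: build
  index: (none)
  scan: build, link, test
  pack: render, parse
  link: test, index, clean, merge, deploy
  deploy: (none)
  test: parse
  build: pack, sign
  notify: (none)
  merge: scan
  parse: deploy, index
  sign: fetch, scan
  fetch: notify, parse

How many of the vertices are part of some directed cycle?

8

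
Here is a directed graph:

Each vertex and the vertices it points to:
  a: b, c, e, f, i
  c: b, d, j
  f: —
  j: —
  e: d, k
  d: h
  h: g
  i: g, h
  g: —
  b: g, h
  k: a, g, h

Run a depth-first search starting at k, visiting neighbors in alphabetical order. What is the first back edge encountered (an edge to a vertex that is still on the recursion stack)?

DFS from k (visiting neighbors in alphabetical order); mark gray on enter, black on exit:
k gray
  a gray
    b gray
      g gray
      g black
      h gray
        h→g: g black — skip
      h black
    b black
    c gray
      c→b: b black — skip
      d gray
        d→h: h black — skip
      d black
      j gray
      j black
    c black
    e gray
      e→d: d black — skip
      e→k: k is gray → back edge
First back edge: e → k.

e→k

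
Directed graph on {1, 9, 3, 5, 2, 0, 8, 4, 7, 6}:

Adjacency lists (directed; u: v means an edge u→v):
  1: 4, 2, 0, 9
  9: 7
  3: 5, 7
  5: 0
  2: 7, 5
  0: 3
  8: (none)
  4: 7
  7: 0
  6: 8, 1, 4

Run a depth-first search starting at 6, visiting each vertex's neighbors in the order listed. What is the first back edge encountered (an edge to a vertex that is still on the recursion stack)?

5→0

DFS from 6 (visiting each vertex's neighbors in the order listed); mark gray on enter, black on exit:
6 gray
  8 gray
  8 black
  1 gray
    4 gray
      7 gray
        0 gray
          3 gray
            5 gray
              5→0: 0 is gray → back edge
First back edge: 5 → 0.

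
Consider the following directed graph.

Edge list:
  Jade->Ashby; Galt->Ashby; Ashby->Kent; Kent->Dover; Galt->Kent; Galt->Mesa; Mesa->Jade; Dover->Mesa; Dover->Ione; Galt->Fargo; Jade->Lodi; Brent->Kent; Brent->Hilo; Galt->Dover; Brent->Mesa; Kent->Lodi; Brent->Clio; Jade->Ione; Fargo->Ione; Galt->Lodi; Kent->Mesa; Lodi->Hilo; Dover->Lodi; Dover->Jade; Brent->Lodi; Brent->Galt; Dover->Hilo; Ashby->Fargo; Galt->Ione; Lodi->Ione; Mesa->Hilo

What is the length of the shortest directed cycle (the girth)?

4

For each vertex v, BFS finds the shortest path from v back to v.
The shortest such closed walk is Mesa → Jade → Ashby → Kent → Mesa, length 4.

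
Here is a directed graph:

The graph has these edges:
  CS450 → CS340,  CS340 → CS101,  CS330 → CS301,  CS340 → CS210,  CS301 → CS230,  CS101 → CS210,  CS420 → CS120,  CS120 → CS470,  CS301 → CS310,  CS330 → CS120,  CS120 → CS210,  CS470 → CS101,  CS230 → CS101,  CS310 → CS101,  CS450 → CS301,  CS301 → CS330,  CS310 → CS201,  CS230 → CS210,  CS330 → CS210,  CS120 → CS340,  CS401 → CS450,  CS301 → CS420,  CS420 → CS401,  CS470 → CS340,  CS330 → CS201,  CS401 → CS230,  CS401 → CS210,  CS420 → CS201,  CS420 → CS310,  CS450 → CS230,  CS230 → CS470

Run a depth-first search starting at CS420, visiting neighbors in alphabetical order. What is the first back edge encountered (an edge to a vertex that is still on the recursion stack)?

DFS from CS420 (visiting neighbors in alphabetical order); mark gray on enter, black on exit:
CS420 gray
  CS120 gray
    CS210 gray
    CS210 black
    CS340 gray
      CS101 gray
        CS101→CS210: CS210 black — skip
      CS101 black
      CS340→CS210: CS210 black — skip
    CS340 black
    CS470 gray
      CS470→CS101: CS101 black — skip
      CS470→CS340: CS340 black — skip
    CS470 black
  CS120 black
  CS201 gray
  CS201 black
  CS310 gray
    CS310→CS101: CS101 black — skip
    CS310→CS201: CS201 black — skip
  CS310 black
  CS401 gray
    CS401→CS210: CS210 black — skip
    CS230 gray
      CS230→CS101: CS101 black — skip
      CS230→CS210: CS210 black — skip
      CS230→CS470: CS470 black — skip
    CS230 black
    CS450 gray
      CS450→CS230: CS230 black — skip
      CS301 gray
        CS301→CS230: CS230 black — skip
        CS301→CS310: CS310 black — skip
        CS330 gray
          CS330→CS120: CS120 black — skip
          CS330→CS201: CS201 black — skip
          CS330→CS210: CS210 black — skip
          CS330→CS301: CS301 is gray → back edge
First back edge: CS330 → CS301.

CS330->CS301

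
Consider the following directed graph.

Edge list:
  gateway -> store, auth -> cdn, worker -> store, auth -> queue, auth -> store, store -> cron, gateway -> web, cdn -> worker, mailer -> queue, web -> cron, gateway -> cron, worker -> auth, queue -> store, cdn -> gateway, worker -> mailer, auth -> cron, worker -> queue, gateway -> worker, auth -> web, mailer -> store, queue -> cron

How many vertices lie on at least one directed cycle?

A vertex is on a directed cycle iff it belongs to a strongly connected component of size ≥ 2 (or has a self-loop).
The vertices on cycles are {cdn, auth, worker, gateway} — 4 in total.

4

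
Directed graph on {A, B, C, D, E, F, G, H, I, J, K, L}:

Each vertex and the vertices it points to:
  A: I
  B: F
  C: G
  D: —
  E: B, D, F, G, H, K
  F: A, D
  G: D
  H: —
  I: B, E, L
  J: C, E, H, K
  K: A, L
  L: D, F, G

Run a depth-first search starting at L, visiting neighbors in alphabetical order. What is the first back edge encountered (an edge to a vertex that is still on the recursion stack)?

B→F

DFS from L (visiting neighbors in alphabetical order); mark gray on enter, black on exit:
L gray
  D gray
  D black
  F gray
    A gray
      I gray
        B gray
          B→F: F is gray → back edge
First back edge: B → F.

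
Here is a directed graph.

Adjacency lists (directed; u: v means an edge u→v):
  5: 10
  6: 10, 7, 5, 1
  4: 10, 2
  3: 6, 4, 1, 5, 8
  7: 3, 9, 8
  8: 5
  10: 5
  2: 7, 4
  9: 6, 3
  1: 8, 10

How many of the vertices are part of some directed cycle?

A vertex is on a directed cycle iff it belongs to a strongly connected component of size ≥ 2 (or has a self-loop).
The vertices on cycles are {2, 3, 4, 5, 6, 7, 9, 10} — 8 in total.

8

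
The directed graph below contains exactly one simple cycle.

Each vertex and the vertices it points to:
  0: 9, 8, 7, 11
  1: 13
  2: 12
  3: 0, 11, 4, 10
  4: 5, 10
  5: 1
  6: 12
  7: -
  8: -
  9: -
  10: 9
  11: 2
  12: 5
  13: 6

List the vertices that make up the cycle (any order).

DFS with gray/black marking from 5:
5 gray
  1 gray
    13 gray
      6 gray
        12 gray
          12→5: 5 is gray → back edge
Back edge closes the cycle 5 → 1 → 13 → 6 → 12 → 5; its vertices are {1, 5, 6, 12, 13}.

1, 5, 6, 12, 13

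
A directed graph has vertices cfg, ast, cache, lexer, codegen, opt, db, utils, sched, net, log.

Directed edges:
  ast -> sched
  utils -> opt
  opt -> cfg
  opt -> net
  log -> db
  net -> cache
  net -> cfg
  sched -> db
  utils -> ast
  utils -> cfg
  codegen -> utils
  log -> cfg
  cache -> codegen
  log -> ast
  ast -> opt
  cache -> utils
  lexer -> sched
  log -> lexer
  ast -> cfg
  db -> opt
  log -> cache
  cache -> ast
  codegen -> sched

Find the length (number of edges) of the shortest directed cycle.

For each vertex v, BFS finds the shortest path from v back to v.
The shortest such closed walk is cache → utils → opt → net → cache, length 4.

4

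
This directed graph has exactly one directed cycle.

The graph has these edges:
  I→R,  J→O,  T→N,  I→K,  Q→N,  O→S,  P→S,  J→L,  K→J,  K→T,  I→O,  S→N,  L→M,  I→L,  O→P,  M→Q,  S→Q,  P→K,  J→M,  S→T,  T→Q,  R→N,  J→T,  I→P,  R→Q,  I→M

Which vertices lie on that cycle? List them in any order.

DFS with gray/black marking from P:
P gray
  K gray
    T gray
      N gray
      N black
      Q gray
        Q→N: N black — skip
      Q black
    T black
    J gray
      L gray
        M gray
          M→Q: Q black — skip
        M black
      L black
      J→M: M black — skip
      O gray
        S gray
          S→N: N black — skip
          S→T: T black — skip
          S→Q: Q black — skip
        S black
        O→P: P is gray → back edge
Back edge closes the cycle P → K → J → O → P; its vertices are {J, K, O, P}.

J, K, O, P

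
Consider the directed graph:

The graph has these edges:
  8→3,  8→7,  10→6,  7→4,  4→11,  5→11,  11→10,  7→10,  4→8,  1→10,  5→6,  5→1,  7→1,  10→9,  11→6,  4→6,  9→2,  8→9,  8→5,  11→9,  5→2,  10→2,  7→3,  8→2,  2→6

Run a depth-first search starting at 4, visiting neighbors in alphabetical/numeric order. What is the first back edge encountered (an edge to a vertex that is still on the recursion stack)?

7->4

DFS from 4 (visiting neighbors in alphabetical/numeric order); mark gray on enter, black on exit:
4 gray
  6 gray
  6 black
  8 gray
    2 gray
      2→6: 6 black — skip
    2 black
    3 gray
    3 black
    5 gray
      1 gray
        10 gray
          10→2: 2 black — skip
          10→6: 6 black — skip
          9 gray
            9→2: 2 black — skip
          9 black
        10 black
      1 black
      5→2: 2 black — skip
      5→6: 6 black — skip
      11 gray
        11→6: 6 black — skip
        11→9: 9 black — skip
        11→10: 10 black — skip
      11 black
    5 black
    7 gray
      7→1: 1 black — skip
      7→3: 3 black — skip
      7→4: 4 is gray → back edge
First back edge: 7 → 4.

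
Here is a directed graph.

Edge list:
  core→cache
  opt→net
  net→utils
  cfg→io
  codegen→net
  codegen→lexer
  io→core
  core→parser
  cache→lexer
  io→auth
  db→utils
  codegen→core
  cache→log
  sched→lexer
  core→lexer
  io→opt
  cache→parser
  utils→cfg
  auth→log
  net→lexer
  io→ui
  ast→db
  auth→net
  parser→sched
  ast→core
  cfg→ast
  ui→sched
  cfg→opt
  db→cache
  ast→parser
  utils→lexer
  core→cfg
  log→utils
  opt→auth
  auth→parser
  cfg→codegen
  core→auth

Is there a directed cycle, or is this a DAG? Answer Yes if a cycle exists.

Yes

DFS with white/gray/black marking, starting from db:
db gray
  utils gray
    cfg gray
      opt gray
        net gray
          net→utils: utils is gray → back edge
Back edge found, so a cycle exists: utils → cfg → opt → net → utils.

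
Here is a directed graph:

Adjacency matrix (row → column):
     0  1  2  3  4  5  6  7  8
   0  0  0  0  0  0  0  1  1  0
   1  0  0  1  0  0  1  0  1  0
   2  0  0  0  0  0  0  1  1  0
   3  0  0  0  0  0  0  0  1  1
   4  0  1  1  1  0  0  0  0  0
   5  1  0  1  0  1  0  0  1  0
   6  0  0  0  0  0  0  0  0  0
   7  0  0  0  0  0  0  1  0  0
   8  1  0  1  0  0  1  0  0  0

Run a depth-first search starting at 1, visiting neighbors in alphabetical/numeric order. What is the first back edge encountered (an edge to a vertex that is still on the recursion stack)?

DFS from 1 (visiting neighbors in alphabetical/numeric order); mark gray on enter, black on exit:
1 gray
  2 gray
    6 gray
    6 black
    7 gray
      7→6: 6 black — skip
    7 black
  2 black
  5 gray
    0 gray
      0→6: 6 black — skip
      0→7: 7 black — skip
    0 black
    5→2: 2 black — skip
    4 gray
      4→1: 1 is gray → back edge
First back edge: 4 → 1.

4→1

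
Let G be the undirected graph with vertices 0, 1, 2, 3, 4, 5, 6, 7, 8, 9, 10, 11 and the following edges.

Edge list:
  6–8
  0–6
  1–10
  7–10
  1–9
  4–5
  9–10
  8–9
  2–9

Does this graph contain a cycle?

DFS, tracking each vertex's parent; an edge to a visited non-parent vertex closes a cycle.
Start from 6:
visit 6 (parent –)
  visit 0 (parent 6)
    0–6: parent, skip
  visit 8 (parent 6)
    visit 9 (parent 8)
      9–8: parent, skip
      visit 1 (parent 9)
        1–9: parent, skip
        visit 10 (parent 1)
          10–9: 9 visited and ≠ parent → cycle
Cycle: 9 – 1 – 10 – 9.

Yes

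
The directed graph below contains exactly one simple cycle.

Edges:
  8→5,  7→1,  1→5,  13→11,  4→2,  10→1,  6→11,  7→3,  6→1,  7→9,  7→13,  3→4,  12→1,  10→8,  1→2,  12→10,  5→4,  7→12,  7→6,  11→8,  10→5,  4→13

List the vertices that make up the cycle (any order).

DFS with gray/black marking from 13:
13 gray
  11 gray
    8 gray
      5 gray
        4 gray
          2 gray
          2 black
          4→13: 13 is gray → back edge
Back edge closes the cycle 13 → 11 → 8 → 5 → 4 → 13; its vertices are {4, 5, 8, 11, 13}.

4, 5, 8, 11, 13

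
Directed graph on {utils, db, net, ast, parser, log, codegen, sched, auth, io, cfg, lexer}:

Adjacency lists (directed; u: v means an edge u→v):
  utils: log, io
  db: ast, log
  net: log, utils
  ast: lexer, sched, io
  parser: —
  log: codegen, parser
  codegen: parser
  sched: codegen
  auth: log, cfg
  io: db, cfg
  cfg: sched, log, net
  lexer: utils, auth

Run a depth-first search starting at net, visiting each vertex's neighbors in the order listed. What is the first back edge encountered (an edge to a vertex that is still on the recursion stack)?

lexer->utils

DFS from net (visiting each vertex's neighbors in the order listed); mark gray on enter, black on exit:
net gray
  log gray
    codegen gray
      parser gray
      parser black
    codegen black
    log→parser: parser black — skip
  log black
  utils gray
    utils→log: log black — skip
    io gray
      db gray
        ast gray
          lexer gray
            lexer→utils: utils is gray → back edge
First back edge: lexer → utils.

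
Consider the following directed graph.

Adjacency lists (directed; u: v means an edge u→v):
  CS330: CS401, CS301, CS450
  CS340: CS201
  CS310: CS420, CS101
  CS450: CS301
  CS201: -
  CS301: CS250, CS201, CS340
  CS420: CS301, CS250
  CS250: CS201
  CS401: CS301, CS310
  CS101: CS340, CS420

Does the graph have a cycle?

DFS with white/gray/black marking, starting from CS201:
CS201 gray
CS201 black
CS330 gray
  CS401 gray
    CS301 gray
      CS250 gray
        CS250→CS201: CS201 black — skip
      CS250 black
      CS301→CS201: CS201 black — skip
      CS340 gray
        CS340→CS201: CS201 black — skip
      CS340 black
    CS301 black
    CS310 gray
      CS420 gray
        CS420→CS301: CS301 black — skip
        CS420→CS250: CS250 black — skip
      CS420 black
      CS101 gray
        CS101→CS340: CS340 black — skip
        CS101→CS420: CS420 black — skip
      CS101 black
    CS310 black
  CS401 black
  CS330→CS301: CS301 black — skip
  CS450 gray
    CS450→CS301: CS301 black — skip
  CS450 black
CS330 black
Every edge goes to a white or black vertex — no back edge, so the graph is acyclic.

No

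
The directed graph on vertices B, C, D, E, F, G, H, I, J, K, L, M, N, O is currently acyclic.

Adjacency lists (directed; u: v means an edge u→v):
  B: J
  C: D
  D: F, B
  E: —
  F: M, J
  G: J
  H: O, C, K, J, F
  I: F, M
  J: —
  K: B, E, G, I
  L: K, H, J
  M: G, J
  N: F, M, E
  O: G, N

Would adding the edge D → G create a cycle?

Adding D→G creates a cycle iff G can already reach D.
Explore from G: no path reaches D. The graph stays acyclic.

No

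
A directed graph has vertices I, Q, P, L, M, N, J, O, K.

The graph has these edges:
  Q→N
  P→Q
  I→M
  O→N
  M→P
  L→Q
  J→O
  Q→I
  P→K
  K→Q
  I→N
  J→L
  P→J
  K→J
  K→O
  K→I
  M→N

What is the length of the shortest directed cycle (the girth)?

For each vertex v, BFS finds the shortest path from v back to v.
The shortest such closed walk is P → Q → I → M → P, length 4.

4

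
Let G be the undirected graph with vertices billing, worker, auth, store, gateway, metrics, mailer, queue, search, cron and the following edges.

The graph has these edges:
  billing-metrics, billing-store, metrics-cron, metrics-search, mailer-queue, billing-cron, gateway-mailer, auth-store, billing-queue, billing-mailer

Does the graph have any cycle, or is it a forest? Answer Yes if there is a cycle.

Yes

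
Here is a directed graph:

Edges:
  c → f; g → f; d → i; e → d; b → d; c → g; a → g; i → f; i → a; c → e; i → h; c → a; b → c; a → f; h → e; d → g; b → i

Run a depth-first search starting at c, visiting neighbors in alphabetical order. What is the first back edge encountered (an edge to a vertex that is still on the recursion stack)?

h→e

DFS from c (visiting neighbors in alphabetical order); mark gray on enter, black on exit:
c gray
  a gray
    f gray
    f black
    g gray
      g→f: f black — skip
    g black
  a black
  e gray
    d gray
      d→g: g black — skip
      i gray
        i→a: a black — skip
        i→f: f black — skip
        h gray
          h→e: e is gray → back edge
First back edge: h → e.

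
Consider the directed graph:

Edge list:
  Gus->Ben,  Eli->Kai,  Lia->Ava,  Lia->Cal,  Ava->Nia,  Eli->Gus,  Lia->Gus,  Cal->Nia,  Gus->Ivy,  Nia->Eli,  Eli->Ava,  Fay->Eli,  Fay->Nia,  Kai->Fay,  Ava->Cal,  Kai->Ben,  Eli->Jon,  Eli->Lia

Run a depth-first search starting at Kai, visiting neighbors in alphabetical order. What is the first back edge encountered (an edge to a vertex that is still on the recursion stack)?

DFS from Kai (visiting neighbors in alphabetical order); mark gray on enter, black on exit:
Kai gray
  Ben gray
  Ben black
  Fay gray
    Eli gray
      Ava gray
        Cal gray
          Nia gray
            Nia→Eli: Eli is gray → back edge
First back edge: Nia → Eli.

Nia→Eli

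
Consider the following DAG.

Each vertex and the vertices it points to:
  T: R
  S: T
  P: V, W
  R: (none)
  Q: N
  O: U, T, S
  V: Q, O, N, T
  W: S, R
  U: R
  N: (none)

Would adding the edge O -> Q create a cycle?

No

Adding O→Q creates a cycle iff Q can already reach O.
Explore from Q: no path reaches O. The graph stays acyclic.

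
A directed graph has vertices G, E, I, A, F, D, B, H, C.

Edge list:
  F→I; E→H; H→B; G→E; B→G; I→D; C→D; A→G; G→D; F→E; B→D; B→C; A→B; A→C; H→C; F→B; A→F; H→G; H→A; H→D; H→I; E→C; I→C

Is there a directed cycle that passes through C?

C lies on a cycle iff there is a path from C back to itself.
Exploring from C, it never reaches itself; equivalently, its strongly connected component is a singleton.

No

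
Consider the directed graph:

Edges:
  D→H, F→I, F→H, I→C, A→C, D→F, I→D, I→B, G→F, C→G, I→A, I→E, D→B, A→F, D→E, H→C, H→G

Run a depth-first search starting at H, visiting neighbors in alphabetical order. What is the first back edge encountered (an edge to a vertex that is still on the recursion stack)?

DFS from H (visiting neighbors in alphabetical order); mark gray on enter, black on exit:
H gray
  C gray
    G gray
      F gray
        F→H: H is gray → back edge
First back edge: F → H.

F→H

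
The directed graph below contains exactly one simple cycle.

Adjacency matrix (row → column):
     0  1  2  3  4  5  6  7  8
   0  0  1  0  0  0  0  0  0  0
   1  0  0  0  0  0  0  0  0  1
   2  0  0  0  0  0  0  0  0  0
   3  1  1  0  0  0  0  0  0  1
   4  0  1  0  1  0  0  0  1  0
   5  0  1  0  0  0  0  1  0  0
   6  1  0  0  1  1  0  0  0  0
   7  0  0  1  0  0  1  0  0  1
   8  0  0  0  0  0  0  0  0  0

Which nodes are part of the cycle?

4, 5, 6, 7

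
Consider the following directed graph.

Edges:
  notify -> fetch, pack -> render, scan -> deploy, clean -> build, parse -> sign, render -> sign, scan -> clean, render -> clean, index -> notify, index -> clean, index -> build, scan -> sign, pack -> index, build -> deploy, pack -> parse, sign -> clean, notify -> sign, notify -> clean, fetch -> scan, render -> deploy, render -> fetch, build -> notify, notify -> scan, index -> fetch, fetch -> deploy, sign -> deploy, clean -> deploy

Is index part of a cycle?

No

index lies on a cycle iff there is a path from index back to itself.
Exploring from index, it never reaches itself; equivalently, its strongly connected component is a singleton.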